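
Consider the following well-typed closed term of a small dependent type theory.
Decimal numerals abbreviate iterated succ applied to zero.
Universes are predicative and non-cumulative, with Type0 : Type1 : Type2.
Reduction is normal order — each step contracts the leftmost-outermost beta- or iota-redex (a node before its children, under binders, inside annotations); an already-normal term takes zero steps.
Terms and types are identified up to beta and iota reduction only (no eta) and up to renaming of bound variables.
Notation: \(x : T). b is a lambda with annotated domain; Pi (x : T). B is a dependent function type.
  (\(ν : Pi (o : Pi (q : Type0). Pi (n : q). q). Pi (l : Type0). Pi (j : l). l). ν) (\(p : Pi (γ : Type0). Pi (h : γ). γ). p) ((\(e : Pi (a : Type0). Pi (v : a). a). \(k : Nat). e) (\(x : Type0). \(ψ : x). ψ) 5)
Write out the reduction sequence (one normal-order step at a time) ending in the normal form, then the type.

normal-order reduction:
  (\(ν : Pi (o : Pi (q : Type0). Pi (n : q). q). Pi (l : Type0). Pi (j : l). l). ν) (\(p : Pi (γ : Type0). Pi (h : γ). γ). p) ((\(e : Pi (a : Type0). Pi (v : a). a). \(k : Nat). e) (\(x : Type0). \(ψ : x). ψ) 5)
  ~> (\(ν : Pi (o : Type0). Pi (q : o). o). ν) ((\(n : Pi (l : Type0). Pi (j : l). l). \(p : Nat). n) (\(γ : Type0). \(h : γ). h) 5)
  ~> (\(ν : Pi (o : Type0). Pi (q : o). o). \(n : Nat). ν) (\(l : Type0). \(j : l). j) 5
  ~> (\(ν : Nat). \(o : Type0). \(q : o). q) 5
  ~> \(ν : Type0). \(o : ν). o
type:
  Pi (ν : Type0). Pi (o : ν). ν


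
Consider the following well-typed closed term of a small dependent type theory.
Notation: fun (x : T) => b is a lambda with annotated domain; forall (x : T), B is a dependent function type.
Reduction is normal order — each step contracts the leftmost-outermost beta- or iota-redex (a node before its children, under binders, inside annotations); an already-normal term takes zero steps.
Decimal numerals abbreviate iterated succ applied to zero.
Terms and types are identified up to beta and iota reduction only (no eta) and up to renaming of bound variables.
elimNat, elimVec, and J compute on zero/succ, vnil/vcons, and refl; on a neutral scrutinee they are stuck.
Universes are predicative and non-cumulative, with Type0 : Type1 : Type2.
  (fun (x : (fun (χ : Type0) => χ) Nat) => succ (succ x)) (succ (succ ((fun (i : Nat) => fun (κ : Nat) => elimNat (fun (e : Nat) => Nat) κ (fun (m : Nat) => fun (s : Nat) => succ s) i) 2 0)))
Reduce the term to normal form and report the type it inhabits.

reduced normal form:
  6
the term's type:
  Nat
observation: reduction starts at a beta-redex, and 10 normal-order steps reach the normal form.


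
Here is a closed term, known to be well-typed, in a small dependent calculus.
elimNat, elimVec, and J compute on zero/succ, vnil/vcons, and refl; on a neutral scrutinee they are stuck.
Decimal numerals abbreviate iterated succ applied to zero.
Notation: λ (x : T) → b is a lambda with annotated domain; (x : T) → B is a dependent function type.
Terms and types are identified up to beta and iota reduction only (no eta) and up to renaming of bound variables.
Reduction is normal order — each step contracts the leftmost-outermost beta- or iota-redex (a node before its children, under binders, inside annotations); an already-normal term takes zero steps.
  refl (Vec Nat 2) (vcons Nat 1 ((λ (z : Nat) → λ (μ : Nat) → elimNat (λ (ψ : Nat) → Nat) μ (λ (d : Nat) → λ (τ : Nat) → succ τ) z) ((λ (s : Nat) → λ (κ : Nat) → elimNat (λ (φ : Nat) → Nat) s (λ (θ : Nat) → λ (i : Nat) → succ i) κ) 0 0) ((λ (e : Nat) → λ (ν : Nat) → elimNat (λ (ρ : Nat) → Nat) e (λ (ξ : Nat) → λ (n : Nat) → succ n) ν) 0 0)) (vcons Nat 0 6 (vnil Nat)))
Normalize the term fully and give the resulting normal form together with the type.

resulting normal form:
  refl (Vec Nat 2) (vcons Nat 1 0 (vcons Nat 0 6 (vnil Nat)))
inferred type:
  Eq (Vec Nat 2) (vcons Nat 1 0 (vcons Nat 0 6 (vnil Nat))) (vcons Nat 1 0 (vcons Nat 0 6 (vnil Nat)))
observation: the term reaches its normal form after 9 normal-order steps.


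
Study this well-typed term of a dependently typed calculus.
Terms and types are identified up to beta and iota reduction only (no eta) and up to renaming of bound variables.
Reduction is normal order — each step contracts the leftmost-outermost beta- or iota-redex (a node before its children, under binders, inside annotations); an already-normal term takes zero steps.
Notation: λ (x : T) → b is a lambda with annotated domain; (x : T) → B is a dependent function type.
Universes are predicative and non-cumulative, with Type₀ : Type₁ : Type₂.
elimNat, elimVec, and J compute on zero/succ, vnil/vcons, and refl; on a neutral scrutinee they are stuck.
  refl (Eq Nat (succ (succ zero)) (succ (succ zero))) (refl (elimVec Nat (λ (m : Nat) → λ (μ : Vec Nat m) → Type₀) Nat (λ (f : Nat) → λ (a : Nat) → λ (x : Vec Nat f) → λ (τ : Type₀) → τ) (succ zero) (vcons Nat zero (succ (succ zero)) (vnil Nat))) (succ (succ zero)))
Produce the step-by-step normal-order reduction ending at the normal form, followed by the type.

reduction (normal order):
  refl (Eq Nat (succ (succ zero)) (succ (succ zero))) (refl (elimVec Nat (λ (m : Nat) → λ (μ : Vec Nat m) → Type₀) Nat (λ (f : Nat) → λ (a : Nat) → λ (x : Vec Nat f) → λ (τ : Type₀) → τ) (succ zero) (vcons Nat zero (succ (succ zero)) (vnil Nat))) (succ (succ zero)))
  ~> refl (Eq Nat (succ (succ zero)) (succ (succ zero))) (refl ((λ (m : Nat) → λ (μ : Nat) → λ (f : Vec Nat m) → λ (a : Type₀) → a) zero (succ (succ zero)) (vnil Nat) (elimVec Nat (λ (x : Nat) → λ (τ : Vec Nat x) → Type₀) Nat (λ (g : Nat) → λ (u : Nat) → λ (j : Vec Nat g) → λ (ζ : Type₀) → ζ) zero (vnil Nat))) (succ (succ zero)))
  ~> refl (Eq Nat (succ (succ zero)) (succ (succ zero))) (refl ((λ (m : Nat) → λ (μ : Vec Nat zero) → λ (f : Type₀) → f) (succ (succ zero)) (vnil Nat) (elimVec Nat (λ (a : Nat) → λ (x : Vec Nat a) → Type₀) Nat (λ (τ : Nat) → λ (g : Nat) → λ (u : Vec Nat τ) → λ (j : Type₀) → j) zero (vnil Nat))) (succ (succ zero)))
  ~> refl (Eq Nat (succ (succ zero)) (succ (succ zero))) (refl ((λ (m : Vec Nat zero) → λ (μ : Type₀) → μ) (vnil Nat) (elimVec Nat (λ (f : Nat) → λ (a : Vec Nat f) → Type₀) Nat (λ (x : Nat) → λ (τ : Nat) → λ (g : Vec Nat x) → λ (u : Type₀) → u) zero (vnil Nat))) (succ (succ zero)))
  ~> refl (Eq Nat (succ (succ zero)) (succ (succ zero))) (refl ((λ (m : Type₀) → m) (elimVec Nat (λ (μ : Nat) → λ (f : Vec Nat μ) → Type₀) Nat (λ (a : Nat) → λ (x : Nat) → λ (τ : Vec Nat a) → λ (g : Type₀) → g) zero (vnil Nat))) (succ (succ zero)))
  ~> refl (Eq Nat (succ (succ zero)) (succ (succ zero))) (refl (elimVec Nat (λ (m : Nat) → λ (μ : Vec Nat m) → Type₀) Nat (λ (f : Nat) → λ (a : Nat) → λ (x : Vec Nat f) → λ (τ : Type₀) → τ) zero (vnil Nat)) (succ (succ zero)))
  ~> refl (Eq Nat (succ (succ zero)) (succ (succ zero))) (refl Nat (succ (succ zero)))
inferred type:
  Eq (Eq Nat (succ (succ zero)) (succ (succ zero))) (refl Nat (succ (succ zero))) (refl Nat (succ (succ zero)))


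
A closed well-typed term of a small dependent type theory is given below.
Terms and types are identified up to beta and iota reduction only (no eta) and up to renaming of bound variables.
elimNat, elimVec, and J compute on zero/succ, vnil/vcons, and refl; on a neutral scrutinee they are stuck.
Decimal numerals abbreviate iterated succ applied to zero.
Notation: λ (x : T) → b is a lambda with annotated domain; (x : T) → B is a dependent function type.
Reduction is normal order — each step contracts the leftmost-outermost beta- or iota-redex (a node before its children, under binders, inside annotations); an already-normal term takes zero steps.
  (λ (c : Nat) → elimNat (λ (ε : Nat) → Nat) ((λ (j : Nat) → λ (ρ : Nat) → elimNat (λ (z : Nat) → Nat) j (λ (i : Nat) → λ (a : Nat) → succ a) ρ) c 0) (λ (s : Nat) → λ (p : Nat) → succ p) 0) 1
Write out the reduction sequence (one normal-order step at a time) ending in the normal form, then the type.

normal-order reduction sequence:
  (λ (c : Nat) → elimNat (λ (ε : Nat) → Nat) ((λ (j : Nat) → λ (ρ : Nat) → elimNat (λ (z : Nat) → Nat) j (λ (i : Nat) → λ (a : Nat) → succ a) ρ) c 0) (λ (s : Nat) → λ (p : Nat) → succ p) 0) 1
  ~> elimNat (λ (c : Nat) → Nat) ((λ (ε : Nat) → λ (j : Nat) → elimNat (λ (ρ : Nat) → Nat) ε (λ (z : Nat) → λ (i : Nat) → succ i) j) 1 0) (λ (a : Nat) → λ (s : Nat) → succ s) 0
  ~> (λ (c : Nat) → λ (ε : Nat) → elimNat (λ (j : Nat) → Nat) c (λ (ρ : Nat) → λ (z : Nat) → succ z) ε) 1 0
  ~> (λ (c : Nat) → elimNat (λ (ε : Nat) → Nat) 1 (λ (j : Nat) → λ (ρ : Nat) → succ ρ) c) 0
  ~> elimNat (λ (c : Nat) → Nat) 1 (λ (ε : Nat) → λ (j : Nat) → succ j) 0
  ~> 1
type:
  Nat


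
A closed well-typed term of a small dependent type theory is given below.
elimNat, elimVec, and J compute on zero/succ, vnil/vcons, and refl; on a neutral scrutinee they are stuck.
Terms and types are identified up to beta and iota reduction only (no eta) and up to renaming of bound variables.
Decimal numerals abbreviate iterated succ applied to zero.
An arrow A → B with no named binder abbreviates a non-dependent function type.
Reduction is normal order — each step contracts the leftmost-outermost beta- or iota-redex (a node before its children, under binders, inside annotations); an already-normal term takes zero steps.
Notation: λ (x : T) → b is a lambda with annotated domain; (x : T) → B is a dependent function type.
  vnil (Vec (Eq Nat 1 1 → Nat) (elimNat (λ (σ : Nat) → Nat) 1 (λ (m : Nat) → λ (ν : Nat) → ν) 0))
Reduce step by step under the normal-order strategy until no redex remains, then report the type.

reduction (normal order):
  vnil (Vec (Eq Nat 1 1 → Nat) (elimNat (λ (σ : Nat) → Nat) 1 (λ (m : Nat) → λ (ν : Nat) → ν) 0))
  ~> vnil (Vec (Eq Nat 1 1 → Nat) 1)
inferred type:
  Vec (Vec (Eq Nat 1 1 → Nat) 1) 0


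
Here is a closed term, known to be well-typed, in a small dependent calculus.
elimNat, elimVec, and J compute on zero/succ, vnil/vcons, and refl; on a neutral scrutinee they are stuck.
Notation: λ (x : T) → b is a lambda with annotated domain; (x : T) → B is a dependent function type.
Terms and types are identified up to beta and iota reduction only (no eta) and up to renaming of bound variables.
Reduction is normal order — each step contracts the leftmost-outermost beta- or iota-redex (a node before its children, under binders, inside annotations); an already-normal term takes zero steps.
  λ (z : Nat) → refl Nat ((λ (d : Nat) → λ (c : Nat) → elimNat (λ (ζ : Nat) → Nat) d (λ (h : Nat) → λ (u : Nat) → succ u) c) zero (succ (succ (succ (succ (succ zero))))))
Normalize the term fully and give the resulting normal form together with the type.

reduced normal form:
  λ (z : Nat) → refl Nat (succ (succ (succ (succ (succ zero)))))
type:
  (z : Nat) → Eq Nat (succ (succ (succ (succ (succ zero))))) (succ (succ (succ (succ (succ zero)))))
observation: contracting a beta-redex first, the term normalizes in 18 steps.


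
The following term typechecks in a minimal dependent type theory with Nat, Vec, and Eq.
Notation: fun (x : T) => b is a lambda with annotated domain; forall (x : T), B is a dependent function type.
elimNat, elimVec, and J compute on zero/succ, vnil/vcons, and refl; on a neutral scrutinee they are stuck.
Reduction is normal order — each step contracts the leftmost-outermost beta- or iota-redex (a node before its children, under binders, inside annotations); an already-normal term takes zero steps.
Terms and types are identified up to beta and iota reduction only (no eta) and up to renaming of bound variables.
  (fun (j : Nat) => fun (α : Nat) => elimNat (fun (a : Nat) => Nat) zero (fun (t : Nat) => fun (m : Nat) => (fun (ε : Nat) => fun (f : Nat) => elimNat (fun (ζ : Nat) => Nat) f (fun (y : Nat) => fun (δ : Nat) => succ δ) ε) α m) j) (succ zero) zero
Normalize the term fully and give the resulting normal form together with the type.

normal form:
  zero
type:
  Nat
observation: 9 normal-order steps separate the term from its normal form.


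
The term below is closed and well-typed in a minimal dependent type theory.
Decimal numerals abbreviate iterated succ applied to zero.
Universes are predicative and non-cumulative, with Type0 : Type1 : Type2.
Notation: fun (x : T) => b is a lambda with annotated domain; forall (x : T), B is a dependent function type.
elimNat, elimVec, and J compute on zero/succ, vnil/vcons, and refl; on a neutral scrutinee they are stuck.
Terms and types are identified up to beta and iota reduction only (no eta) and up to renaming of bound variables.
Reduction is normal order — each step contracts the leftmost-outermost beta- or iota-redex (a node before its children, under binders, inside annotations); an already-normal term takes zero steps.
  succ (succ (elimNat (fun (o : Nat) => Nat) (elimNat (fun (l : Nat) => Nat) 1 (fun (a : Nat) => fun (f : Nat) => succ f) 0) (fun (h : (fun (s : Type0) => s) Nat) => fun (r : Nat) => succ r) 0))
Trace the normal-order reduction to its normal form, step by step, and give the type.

reduction (normal order):
  succ (succ (elimNat (fun (o : Nat) => Nat) (elimNat (fun (l : Nat) => Nat) 1 (fun (a : Nat) => fun (f : Nat) => succ f) 0) (fun (h : (fun (s : Type0) => s) Nat) => fun (r : Nat) => succ r) 0))
  ~> succ (succ (elimNat (fun (o : Nat) => Nat) 1 (fun (l : Nat) => fun (a : Nat) => succ a) 0))
  ~> 3
inferred type:
  Nat


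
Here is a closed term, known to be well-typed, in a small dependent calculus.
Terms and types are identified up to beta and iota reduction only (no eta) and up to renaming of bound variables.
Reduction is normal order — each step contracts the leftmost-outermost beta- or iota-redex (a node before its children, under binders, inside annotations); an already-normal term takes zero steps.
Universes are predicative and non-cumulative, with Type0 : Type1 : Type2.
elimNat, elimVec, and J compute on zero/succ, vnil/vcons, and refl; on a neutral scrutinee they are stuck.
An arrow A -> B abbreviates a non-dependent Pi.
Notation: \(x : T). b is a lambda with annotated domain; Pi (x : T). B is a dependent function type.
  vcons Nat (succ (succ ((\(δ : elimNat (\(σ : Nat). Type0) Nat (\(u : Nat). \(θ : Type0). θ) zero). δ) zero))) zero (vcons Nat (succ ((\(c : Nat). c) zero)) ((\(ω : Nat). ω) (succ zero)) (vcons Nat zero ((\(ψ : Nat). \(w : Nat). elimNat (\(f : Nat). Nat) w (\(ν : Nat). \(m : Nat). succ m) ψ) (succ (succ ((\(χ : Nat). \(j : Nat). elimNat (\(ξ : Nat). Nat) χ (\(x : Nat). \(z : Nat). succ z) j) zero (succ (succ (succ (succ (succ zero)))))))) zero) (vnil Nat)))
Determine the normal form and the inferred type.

normal form:
  vcons Nat (succ (succ zero)) zero (vcons Nat (succ zero) (succ zero) (vcons Nat zero (succ (succ (succ (succ (succ (succ (succ zero))))))) (vnil Nat)))
the term's type:
  Vec Nat (succ (succ (succ zero)))
observation: normalization takes exactly 45 steps under the normal-order strategy.


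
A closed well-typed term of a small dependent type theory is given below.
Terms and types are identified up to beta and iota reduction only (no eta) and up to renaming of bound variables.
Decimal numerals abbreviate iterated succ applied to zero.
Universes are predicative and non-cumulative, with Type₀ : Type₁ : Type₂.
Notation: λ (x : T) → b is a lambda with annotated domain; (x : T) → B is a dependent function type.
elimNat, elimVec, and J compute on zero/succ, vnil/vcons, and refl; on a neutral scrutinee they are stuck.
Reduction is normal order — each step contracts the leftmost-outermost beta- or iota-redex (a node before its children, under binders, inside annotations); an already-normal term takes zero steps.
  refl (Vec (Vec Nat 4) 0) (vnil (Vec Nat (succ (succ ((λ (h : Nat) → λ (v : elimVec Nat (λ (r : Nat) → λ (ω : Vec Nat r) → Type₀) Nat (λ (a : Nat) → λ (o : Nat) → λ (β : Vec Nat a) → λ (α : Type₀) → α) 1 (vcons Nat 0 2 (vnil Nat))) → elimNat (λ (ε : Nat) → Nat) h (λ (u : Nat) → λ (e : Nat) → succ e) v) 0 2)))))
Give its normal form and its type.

resulting normal form:
  refl (Vec (Vec Nat 4) 0) (vnil (Vec Nat 4))
the term's type:
  Eq (Vec (Vec Nat 4) 0) (vnil (Vec Nat 4)) (vnil (Vec Nat 4))


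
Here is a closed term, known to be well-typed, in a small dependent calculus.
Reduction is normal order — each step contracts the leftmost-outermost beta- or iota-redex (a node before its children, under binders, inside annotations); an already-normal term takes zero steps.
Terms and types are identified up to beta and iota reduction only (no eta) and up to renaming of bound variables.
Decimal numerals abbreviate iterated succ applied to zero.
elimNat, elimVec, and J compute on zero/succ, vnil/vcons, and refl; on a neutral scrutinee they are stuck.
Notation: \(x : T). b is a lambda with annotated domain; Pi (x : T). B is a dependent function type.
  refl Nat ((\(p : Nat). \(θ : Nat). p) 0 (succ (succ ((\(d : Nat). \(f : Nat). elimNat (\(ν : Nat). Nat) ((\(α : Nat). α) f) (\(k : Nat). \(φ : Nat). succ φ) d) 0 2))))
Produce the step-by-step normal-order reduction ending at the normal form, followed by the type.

reduction (normal order):
  refl Nat ((\(p : Nat). \(θ : Nat). p) 0 (succ (succ ((\(d : Nat). \(f : Nat). elimNat (\(ν : Nat). Nat) ((\(α : Nat). α) f) (\(k : Nat). \(φ : Nat). succ φ) d) 0 2))))
  ~> refl Nat ((\(p : Nat). 0) (succ (succ ((\(θ : Nat). \(d : Nat). elimNat (\(f : Nat). Nat) ((\(ν : Nat). ν) d) (\(α : Nat). \(k : Nat). succ k) θ) 0 2))))
  ~> refl Nat 0
inferred type:
  Eq Nat 0 0


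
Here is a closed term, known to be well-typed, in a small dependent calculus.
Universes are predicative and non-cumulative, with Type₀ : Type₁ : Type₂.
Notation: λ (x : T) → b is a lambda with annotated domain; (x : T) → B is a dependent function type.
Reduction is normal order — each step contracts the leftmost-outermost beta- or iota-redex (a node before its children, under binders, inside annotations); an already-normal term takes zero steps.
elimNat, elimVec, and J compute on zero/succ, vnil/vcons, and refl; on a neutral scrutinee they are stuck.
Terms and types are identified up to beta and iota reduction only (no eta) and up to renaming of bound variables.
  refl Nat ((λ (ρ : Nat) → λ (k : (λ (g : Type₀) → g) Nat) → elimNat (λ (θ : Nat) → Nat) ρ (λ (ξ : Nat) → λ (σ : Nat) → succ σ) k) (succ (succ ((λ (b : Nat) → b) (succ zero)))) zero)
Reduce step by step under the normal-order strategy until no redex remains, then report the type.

reduction (normal order):
  refl Nat ((λ (ρ : Nat) → λ (k : (λ (g : Type₀) → g) Nat) → elimNat (λ (θ : Nat) → Nat) ρ (λ (ξ : Nat) → λ (σ : Nat) → succ σ) k) (succ (succ ((λ (b : Nat) → b) (succ zero)))) zero)
  ~> refl Nat ((λ (ρ : (λ (k : Type₀) → k) Nat) → elimNat (λ (g : Nat) → Nat) (succ (succ ((λ (θ : Nat) → θ) (succ zero)))) (λ (ξ : Nat) → λ (σ : Nat) → succ σ) ρ) zero)
  ~> refl Nat (elimNat (λ (ρ : Nat) → Nat) (succ (succ ((λ (k : Nat) → k) (succ zero)))) (λ (g : Nat) → λ (θ : Nat) → succ θ) zero)
  ~> refl Nat (succ (succ ((λ (ρ : Nat) → ρ) (succ zero))))
  ~> refl Nat (succ (succ (succ zero)))
type:
  Eq Nat (succ (succ (succ zero))) (succ (succ (succ zero)))


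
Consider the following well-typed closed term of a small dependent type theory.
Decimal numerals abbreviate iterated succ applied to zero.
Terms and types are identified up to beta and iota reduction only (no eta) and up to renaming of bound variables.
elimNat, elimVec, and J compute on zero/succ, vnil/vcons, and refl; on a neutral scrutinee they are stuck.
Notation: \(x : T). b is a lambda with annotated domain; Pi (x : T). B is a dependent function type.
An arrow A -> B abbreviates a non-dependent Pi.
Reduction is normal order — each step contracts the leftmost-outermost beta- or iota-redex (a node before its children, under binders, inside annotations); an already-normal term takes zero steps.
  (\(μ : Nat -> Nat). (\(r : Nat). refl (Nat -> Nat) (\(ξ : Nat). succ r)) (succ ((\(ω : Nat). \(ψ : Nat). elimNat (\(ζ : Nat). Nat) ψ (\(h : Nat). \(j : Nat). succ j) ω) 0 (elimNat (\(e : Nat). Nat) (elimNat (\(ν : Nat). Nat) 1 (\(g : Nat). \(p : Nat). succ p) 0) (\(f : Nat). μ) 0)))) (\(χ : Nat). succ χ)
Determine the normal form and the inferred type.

normal form:
  refl (Nat -> Nat) (\(μ : Nat). 3)
type:
  Eq (Nat -> Nat) (\(μ : Nat). 3) (\(r : Nat). 3)


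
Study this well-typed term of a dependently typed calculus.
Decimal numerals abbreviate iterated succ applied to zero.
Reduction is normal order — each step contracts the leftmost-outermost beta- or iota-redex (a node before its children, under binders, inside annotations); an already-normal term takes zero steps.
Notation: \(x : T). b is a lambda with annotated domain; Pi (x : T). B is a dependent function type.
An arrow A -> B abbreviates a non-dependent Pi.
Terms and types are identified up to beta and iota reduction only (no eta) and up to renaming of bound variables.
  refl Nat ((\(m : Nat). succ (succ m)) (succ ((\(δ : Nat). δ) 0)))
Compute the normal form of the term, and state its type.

reduced normal form:
  refl Nat 3
the term's type:
  Eq Nat 3 3


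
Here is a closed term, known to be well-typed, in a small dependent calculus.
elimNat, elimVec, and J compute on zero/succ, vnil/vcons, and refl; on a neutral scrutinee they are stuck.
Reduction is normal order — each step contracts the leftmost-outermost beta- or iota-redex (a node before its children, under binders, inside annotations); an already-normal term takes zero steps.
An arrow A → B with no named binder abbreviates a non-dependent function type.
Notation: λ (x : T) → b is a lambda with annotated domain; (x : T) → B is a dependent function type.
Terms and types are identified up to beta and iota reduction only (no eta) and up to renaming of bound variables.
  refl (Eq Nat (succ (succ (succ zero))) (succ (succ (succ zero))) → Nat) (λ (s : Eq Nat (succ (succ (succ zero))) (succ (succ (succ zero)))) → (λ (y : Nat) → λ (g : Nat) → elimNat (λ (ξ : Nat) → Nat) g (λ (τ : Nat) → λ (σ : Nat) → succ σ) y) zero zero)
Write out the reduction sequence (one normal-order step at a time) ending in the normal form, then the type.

normal-order reduction sequence:
  refl (Eq Nat (succ (succ (succ zero))) (succ (succ (succ zero))) → Nat) (λ (s : Eq Nat (succ (succ (succ zero))) (succ (succ (succ zero)))) → (λ (y : Nat) → λ (g : Nat) → elimNat (λ (ξ : Nat) → Nat) g (λ (τ : Nat) → λ (σ : Nat) → succ σ) y) zero zero)
  ~> refl (Eq Nat (succ (succ (succ zero))) (succ (succ (succ zero))) → Nat) (λ (s : Eq Nat (succ (succ (succ zero))) (succ (succ (succ zero)))) → (λ (y : Nat) → elimNat (λ (g : Nat) → Nat) y (λ (ξ : Nat) → λ (τ : Nat) → succ τ) zero) zero)
  ~> refl (Eq Nat (succ (succ (succ zero))) (succ (succ (succ zero))) → Nat) (λ (s : Eq Nat (succ (succ (succ zero))) (succ (succ (succ zero)))) → elimNat (λ (y : Nat) → Nat) zero (λ (g : Nat) → λ (ξ : Nat) → succ ξ) zero)
  ~> refl (Eq Nat (succ (succ (succ zero))) (succ (succ (succ zero))) → Nat) (λ (s : Eq Nat (succ (succ (succ zero))) (succ (succ (succ zero)))) → zero)
type:
  Eq (Eq Nat (succ (succ (succ zero))) (succ (succ (succ zero))) → Nat) (λ (s : Eq Nat (succ (succ (succ zero))) (succ (succ (succ zero)))) → zero) (λ (y : Eq Nat (succ (succ (succ zero))) (succ (succ (succ zero)))) → zero)


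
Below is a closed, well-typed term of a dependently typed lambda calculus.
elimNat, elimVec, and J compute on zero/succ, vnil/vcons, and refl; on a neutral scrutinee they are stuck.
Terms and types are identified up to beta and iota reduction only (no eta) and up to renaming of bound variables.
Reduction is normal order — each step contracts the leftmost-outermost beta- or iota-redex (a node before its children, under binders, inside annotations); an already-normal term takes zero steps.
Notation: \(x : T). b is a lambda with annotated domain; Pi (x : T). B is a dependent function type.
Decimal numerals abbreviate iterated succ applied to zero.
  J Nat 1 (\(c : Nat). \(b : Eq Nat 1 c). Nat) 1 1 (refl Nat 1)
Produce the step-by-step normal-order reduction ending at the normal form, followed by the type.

reduction (normal order):
  J Nat 1 (\(c : Nat). \(b : Eq Nat 1 c). Nat) 1 1 (refl Nat 1)
  ~> 1
type:
  Nat


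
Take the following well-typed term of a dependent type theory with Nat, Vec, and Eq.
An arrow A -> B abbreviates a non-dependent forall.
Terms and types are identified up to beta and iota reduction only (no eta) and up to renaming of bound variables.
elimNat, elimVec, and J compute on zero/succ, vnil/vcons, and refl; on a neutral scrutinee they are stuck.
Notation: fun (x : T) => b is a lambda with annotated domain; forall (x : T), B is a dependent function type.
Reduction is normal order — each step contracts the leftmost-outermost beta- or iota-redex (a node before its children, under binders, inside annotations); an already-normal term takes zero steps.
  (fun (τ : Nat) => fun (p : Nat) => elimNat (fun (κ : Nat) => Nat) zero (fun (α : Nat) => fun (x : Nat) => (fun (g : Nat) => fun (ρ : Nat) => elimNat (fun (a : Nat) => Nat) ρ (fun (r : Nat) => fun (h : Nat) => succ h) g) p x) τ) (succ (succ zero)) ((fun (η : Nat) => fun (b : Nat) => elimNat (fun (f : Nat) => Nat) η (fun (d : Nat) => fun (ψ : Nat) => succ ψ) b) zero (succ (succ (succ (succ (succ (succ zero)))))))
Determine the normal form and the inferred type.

reduced normal form:
  succ (succ (succ (succ (succ (succ (succ (succ (succ (succ (succ (succ zero)))))))))))
the term's type:
  Nat


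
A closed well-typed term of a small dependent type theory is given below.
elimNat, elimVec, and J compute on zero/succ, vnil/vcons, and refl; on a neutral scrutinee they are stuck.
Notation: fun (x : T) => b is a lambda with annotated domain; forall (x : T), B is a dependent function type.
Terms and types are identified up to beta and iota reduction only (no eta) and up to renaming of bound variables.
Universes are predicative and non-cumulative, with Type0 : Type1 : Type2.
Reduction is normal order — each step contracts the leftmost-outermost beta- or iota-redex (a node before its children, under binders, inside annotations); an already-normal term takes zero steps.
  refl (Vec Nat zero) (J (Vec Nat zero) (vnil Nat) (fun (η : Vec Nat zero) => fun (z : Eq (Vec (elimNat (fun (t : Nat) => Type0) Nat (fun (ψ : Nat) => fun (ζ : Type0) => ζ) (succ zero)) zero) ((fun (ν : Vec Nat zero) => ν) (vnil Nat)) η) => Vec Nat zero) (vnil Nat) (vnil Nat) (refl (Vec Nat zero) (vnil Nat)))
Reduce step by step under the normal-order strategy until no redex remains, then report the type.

reduction (normal order):
  refl (Vec Nat zero) (J (Vec Nat zero) (vnil Nat) (fun (η : Vec Nat zero) => fun (z : Eq (Vec (elimNat (fun (t : Nat) => Type0) Nat (fun (ψ : Nat) => fun (ζ : Type0) => ζ) (succ zero)) zero) ((fun (ν : Vec Nat zero) => ν) (vnil Nat)) η) => Vec Nat zero) (vnil Nat) (vnil Nat) (refl (Vec Nat zero) (vnil Nat)))
  ~> refl (Vec Nat zero) (vnil Nat)
inferred type:
  Eq (Vec Nat zero) (vnil Nat) (vnil Nat)


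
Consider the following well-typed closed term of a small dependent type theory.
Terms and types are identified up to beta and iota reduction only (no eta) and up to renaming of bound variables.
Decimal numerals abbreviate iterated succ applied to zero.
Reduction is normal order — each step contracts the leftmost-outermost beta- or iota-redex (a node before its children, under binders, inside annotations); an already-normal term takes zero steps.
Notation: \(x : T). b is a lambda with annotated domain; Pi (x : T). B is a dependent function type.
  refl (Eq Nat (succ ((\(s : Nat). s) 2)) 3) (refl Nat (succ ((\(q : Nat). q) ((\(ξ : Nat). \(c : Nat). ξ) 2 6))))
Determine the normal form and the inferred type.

normal form:
  refl (Eq Nat 3 3) (refl Nat 3)
the term's type:
  Eq (Eq Nat 3 3) (refl Nat 3) (refl Nat 3)
observation: contracting a beta-redex first, the term normalizes in 4 steps.


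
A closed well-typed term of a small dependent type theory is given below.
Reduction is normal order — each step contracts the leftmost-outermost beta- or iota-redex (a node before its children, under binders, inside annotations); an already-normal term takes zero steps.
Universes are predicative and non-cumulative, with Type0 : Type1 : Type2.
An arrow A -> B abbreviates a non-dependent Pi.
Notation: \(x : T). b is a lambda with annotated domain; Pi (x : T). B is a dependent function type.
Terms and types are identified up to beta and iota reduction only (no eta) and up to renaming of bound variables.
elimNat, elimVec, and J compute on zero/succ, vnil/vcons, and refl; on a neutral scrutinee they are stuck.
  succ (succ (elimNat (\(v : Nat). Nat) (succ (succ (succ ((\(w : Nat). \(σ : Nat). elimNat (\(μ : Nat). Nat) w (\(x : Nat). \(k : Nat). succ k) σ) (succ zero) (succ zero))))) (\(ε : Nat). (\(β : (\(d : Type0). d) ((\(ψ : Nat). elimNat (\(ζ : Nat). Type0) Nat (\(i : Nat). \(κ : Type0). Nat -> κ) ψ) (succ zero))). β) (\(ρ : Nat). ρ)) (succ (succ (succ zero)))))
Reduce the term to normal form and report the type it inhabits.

normal form:
  succ (succ (succ (succ (succ (succ (succ zero))))))
inferred type:
  Nat
observation: the leftmost-outermost redex is an elimNat iota-redex, and normalization takes 19 steps.


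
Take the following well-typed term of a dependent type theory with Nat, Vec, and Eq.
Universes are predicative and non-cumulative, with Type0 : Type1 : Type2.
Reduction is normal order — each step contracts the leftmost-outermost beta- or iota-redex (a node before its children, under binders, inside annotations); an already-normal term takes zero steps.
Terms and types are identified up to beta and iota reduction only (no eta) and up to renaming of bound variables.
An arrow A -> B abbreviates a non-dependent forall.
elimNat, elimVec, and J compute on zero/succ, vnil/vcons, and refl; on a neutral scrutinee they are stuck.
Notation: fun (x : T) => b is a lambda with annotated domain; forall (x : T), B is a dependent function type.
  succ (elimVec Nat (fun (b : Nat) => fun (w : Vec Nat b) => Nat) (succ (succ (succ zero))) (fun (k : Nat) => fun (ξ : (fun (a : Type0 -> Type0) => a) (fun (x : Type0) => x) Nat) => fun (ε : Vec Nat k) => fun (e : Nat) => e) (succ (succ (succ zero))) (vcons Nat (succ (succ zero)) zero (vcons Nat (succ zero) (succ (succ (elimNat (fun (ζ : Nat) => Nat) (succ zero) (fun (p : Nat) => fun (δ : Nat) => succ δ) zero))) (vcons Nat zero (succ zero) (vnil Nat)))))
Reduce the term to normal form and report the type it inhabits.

normal form:
  succ (succ (succ (succ zero)))
type:
  Nat


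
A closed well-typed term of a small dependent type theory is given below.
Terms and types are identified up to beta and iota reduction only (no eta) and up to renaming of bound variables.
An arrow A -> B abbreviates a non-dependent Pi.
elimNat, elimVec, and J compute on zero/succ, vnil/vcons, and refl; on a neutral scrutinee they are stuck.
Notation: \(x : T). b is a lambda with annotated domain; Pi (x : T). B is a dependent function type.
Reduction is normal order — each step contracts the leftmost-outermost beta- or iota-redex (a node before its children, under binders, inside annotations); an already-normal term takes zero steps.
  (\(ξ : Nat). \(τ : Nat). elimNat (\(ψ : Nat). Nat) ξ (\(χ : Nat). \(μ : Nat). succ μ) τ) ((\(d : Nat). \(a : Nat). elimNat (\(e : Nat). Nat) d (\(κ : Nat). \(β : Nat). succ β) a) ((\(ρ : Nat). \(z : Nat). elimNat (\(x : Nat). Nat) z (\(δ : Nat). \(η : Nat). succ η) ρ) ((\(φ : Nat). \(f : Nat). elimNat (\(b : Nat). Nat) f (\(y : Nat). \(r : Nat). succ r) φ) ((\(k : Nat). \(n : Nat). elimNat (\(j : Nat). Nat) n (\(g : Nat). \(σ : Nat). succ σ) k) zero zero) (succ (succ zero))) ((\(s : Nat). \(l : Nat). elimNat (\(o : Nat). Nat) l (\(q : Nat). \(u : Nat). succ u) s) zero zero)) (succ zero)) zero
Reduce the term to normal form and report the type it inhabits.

reduced normal form:
  succ (succ (succ zero))
the term's type:
  Nat


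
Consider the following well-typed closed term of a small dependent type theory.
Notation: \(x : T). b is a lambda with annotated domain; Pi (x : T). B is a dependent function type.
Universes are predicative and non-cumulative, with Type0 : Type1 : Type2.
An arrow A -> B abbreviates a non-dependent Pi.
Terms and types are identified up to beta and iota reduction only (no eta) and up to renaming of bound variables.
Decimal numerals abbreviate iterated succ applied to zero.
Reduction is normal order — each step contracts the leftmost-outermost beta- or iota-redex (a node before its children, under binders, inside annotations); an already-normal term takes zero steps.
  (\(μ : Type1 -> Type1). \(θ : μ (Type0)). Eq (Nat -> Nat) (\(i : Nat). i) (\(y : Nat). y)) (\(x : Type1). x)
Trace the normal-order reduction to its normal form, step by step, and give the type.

normal-order reduction sequence:
  (\(μ : Type1 -> Type1). \(θ : μ (Type0)). Eq (Nat -> Nat) (\(i : Nat). i) (\(y : Nat). y)) (\(x : Type1). x)
  ~> \(μ : (\(θ : Type1). θ) (Type0)). Eq (Nat -> Nat) (\(i : Nat). i) (\(y : Nat). y)
  ~> \(μ : Type0). Eq (Nat -> Nat) (\(θ : Nat). θ) (\(i : Nat). i)
the term's type:
  Type0 -> Type0


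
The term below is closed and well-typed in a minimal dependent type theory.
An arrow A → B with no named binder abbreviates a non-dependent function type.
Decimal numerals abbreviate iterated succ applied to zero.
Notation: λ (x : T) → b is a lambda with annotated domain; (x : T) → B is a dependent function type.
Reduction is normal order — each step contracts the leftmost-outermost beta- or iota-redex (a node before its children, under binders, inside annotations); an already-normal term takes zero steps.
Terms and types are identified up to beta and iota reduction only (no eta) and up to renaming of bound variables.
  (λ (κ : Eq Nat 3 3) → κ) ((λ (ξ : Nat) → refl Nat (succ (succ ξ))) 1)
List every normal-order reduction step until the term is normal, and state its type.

normal-order reduction:
  (λ (κ : Eq Nat 3 3) → κ) ((λ (ξ : Nat) → refl Nat (succ (succ ξ))) 1)
  ~> (λ (κ : Nat) → refl Nat (succ (succ κ))) 1
  ~> refl Nat 3
type:
  Eq Nat 3 3


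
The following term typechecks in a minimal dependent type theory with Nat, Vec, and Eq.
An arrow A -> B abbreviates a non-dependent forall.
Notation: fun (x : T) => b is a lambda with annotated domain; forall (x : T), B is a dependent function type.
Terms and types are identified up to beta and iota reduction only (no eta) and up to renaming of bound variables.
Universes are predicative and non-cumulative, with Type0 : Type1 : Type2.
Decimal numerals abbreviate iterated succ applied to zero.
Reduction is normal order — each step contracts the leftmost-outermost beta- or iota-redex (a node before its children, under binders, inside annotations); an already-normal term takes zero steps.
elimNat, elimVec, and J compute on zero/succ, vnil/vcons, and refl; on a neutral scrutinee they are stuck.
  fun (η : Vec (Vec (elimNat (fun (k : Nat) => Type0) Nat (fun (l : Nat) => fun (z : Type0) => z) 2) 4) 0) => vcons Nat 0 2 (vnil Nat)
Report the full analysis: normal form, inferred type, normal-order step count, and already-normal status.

normal form:
  fun (η : Vec (Vec Nat 4) 0) => vcons Nat 0 2 (vnil Nat)
the term's type:
  Vec (Vec Nat 4) 0 -> Vec Nat 1
normal-order step count: 7
already normal: no
first contracted redex: an elimNat iota-redex


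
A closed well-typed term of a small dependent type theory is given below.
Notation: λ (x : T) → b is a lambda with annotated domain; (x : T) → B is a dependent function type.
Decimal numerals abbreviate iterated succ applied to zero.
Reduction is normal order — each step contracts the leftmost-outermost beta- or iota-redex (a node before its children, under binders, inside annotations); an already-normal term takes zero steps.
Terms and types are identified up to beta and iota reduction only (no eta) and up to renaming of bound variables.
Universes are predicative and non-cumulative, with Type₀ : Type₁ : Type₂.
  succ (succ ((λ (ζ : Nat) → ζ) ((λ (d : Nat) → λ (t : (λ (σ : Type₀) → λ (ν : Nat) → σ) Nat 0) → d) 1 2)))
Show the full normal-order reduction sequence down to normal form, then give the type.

reduction (normal order):
  succ (succ ((λ (ζ : Nat) → ζ) ((λ (d : Nat) → λ (t : (λ (σ : Type₀) → λ (ν : Nat) → σ) Nat 0) → d) 1 2)))
  ~> succ (succ ((λ (ζ : Nat) → λ (d : (λ (t : Type₀) → λ (σ : Nat) → t) Nat 0) → ζ) 1 2))
  ~> succ (succ ((λ (ζ : (λ (d : Type₀) → λ (t : Nat) → d) Nat 0) → 1) 2))
  ~> 3
the term's type:
  Nat


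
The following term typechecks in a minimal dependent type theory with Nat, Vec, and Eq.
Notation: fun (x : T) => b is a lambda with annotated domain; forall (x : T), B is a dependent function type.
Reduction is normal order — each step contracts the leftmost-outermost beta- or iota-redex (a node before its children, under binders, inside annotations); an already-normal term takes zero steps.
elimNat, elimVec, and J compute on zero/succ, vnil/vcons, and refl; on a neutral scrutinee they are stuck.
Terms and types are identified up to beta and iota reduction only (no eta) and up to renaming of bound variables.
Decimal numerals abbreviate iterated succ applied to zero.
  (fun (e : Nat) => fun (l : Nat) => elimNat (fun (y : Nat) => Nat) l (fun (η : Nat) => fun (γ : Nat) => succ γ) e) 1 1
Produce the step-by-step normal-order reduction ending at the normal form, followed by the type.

normal-order reduction:
  (fun (e : Nat) => fun (l : Nat) => elimNat (fun (y : Nat) => Nat) l (fun (η : Nat) => fun (γ : Nat) => succ γ) e) 1 1
  ~> (fun (e : Nat) => elimNat (fun (l : Nat) => Nat) e (fun (y : Nat) => fun (η : Nat) => succ η) 1) 1
  ~> elimNat (fun (e : Nat) => Nat) 1 (fun (l : Nat) => fun (y : Nat) => succ y) 1
  ~> (fun (e : Nat) => fun (l : Nat) => succ l) 0 (elimNat (fun (y : Nat) => Nat) 1 (fun (η : Nat) => fun (γ : Nat) => succ γ) 0)
  ~> (fun (e : Nat) => succ e) (elimNat (fun (l : Nat) => Nat) 1 (fun (y : Nat) => fun (η : Nat) => succ η) 0)
  ~> succ (elimNat (fun (e : Nat) => Nat) 1 (fun (l : Nat) => fun (y : Nat) => succ y) 0)
  ~> 2
the term's type:
  Nat


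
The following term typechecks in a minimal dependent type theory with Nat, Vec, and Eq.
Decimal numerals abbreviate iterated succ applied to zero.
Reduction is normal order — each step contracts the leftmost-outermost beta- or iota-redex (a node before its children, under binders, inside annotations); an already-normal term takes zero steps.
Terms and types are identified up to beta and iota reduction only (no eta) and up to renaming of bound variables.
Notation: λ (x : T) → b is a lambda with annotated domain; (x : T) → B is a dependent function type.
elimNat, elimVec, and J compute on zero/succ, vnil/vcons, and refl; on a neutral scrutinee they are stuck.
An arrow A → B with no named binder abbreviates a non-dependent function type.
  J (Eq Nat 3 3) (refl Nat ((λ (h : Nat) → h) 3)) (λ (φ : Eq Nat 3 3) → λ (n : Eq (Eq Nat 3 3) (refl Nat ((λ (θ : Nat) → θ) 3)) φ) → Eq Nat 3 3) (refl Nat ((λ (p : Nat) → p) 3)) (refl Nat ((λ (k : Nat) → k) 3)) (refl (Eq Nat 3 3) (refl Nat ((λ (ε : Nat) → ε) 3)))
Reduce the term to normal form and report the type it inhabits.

resulting normal form:
  refl Nat 3
type:
  Eq Nat 3 3


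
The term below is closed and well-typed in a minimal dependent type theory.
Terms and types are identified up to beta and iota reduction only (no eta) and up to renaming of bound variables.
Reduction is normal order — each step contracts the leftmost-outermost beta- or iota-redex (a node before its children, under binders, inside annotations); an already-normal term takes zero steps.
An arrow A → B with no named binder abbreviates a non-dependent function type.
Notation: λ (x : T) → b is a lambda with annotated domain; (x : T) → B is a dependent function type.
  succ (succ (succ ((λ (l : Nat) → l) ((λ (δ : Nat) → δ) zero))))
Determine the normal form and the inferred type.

reduced normal form:
  succ (succ (succ zero))
inferred type:
  Nat
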